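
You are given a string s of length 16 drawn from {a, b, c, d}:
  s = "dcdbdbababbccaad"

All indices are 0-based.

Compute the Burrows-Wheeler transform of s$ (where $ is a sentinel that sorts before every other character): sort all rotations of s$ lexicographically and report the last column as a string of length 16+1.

rank  rotation           last
    0  $dcdbdbababbccaad  d
    1  aad$dcdbdbababbcc  c
    2  ababbccaad$dcdbdb  b
    3  abbccaad$dcdbdbab  b
    4  ad$dcdbdbababbcca  a
    5  bababbccaad$dcdbd  d
    6  babbccaad$dcdbdba  a
    7  bbccaad$dcdbdbaba  a
    8  bccaad$dcdbdbabab  b
    9  bdbababbccaad$dcd  d
   10  caad$dcdbdbababbc  c
   11  ccaad$dcdbdbababb  b
   12  cdbdbababbccaad$d  d
   13  d$dcdbdbababbccaa  a
   14  dbababbccaad$dcdb  b
   15  dbdbababbccaad$dc  c
   16  dcdbdbababbccaad$  $

dcbbadaabdcbdabc$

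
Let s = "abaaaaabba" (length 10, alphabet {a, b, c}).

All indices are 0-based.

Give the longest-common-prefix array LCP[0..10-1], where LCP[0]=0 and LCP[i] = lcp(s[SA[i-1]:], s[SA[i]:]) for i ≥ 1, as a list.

sorted suffixes:
  #0 SA[0]=9  'a'
  #1 SA[1]=2  'aaaaabba'
  #2 SA[2]=3  'aaaabba'
  #3 SA[3]=4  'aaabba'
  #4 SA[4]=5  'aabba'
  #5 SA[5]=0  'abaaaaabba'
  #6 SA[6]=6  'abba'
  #7 SA[7]=8  'ba'
  #8 SA[8]=1  'baaaaabba'
  #9 SA[9]=7  'bba'

SA = [9, 2, 3, 4, 5, 0, 6, 8, 1, 7]
[i] adj suffixes → lcp
  [1] 9/2 → 1 ('a')
  [2] 2/3 → 4 ('aaaa')
  [3] 3/4 → 3 ('aaa')
  [4] 4/5 → 2 ('aa')
  [5] 5/0 → 1 ('a')
  [6] 0/6 → 2 ('ab')
  [7] 6/8 → 0 ('')
  [8] 8/1 → 2 ('ba')
  [9] 1/7 → 1 ('b')

[0, 1, 4, 3, 2, 1, 2, 0, 2, 1]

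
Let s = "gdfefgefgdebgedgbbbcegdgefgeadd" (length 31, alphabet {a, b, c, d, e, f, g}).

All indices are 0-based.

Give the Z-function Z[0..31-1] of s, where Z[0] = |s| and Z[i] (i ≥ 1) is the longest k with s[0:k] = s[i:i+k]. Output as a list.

[31, 0, 0, 0, 0, 1, 0, 0, 2, 0, 0, 0, 1, 0, 0, 1, 0, 0, 0, 0, 0, 2, 0, 1, 0, 0, 1, 0, 0, 0, 0]

Z[0]=31
i=1: i≥r, start 0; Z[1]=0
i=2: i≥r, start 0; Z[2]=0
i=3: i≥r, start 0; Z[3]=0
i=4: i≥r, start 0; Z[4]=0
i=5: i≥r, start 0; Z[5]=1 extend→box=[5,6)
i=6: i≥r, start 0; Z[6]=0
i=7: i≥r, start 0; Z[7]=0
i=8: i≥r, start 0; Z[8]=2 extend→box=[8,10)
i=9: min(r-i=1, Z[1]=0)=0; Z[9]=0
i=10: i≥r, start 0; Z[10]=0
i=11: i≥r, start 0; Z[11]=0
i=12: i≥r, start 0; Z[12]=1 extend→box=[12,13)
i=13: i≥r, start 0; Z[13]=0
i=14: i≥r, start 0; Z[14]=0
i=15: i≥r, start 0; Z[15]=1 extend→box=[15,16)
i=16: i≥r, start 0; Z[16]=0
i=17: i≥r, start 0; Z[17]=0
i=18: i≥r, start 0; Z[18]=0
i=19: i≥r, start 0; Z[19]=0
i=20: i≥r, start 0; Z[20]=0
i=21: i≥r, start 0; Z[21]=2 extend→box=[21,23)
i=22: min(r-i=1, Z[1]=0)=0; Z[22]=0
i=23: i≥r, start 0; Z[23]=1 extend→box=[23,24)
i=24: i≥r, start 0; Z[24]=0
i=25: i≥r, start 0; Z[25]=0
i=26: i≥r, start 0; Z[26]=1 extend→box=[26,27)
i=27: i≥r, start 0; Z[27]=0
i=28: i≥r, start 0; Z[28]=0
i=29: i≥r, start 0; Z[29]=0
i=30: i≥r, start 0; Z[30]=0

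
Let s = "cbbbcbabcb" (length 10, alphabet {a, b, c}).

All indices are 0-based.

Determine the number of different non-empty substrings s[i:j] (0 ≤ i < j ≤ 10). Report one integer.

43

sorted suffixes:
  #0 SA[0]=6  'abcb'
  #1 SA[1]=9  'b'
  #2 SA[2]=5  'babcb'
  #3 SA[3]=1  'bbbcbabcb'
  #4 SA[4]=2  'bbcbabcb'
  #5 SA[5]=7  'bcb'
  #6 SA[6]=3  'bcbabcb'
  #7 SA[7]=8  'cb'
  #8 SA[8]=4  'cbabcb'
  #9 SA[9]=0  'cbbbcbabcb'

SA = [6, 9, 5, 1, 2, 7, 3, 8, 4, 0]
i: (SA[i-1],SA[i]) lcp shared
  1: (6,9) 0 ''
  2: (9,5) 1 'b'
  3: (5,1) 1 'b'
  4: (1,2) 2 'bb'
  5: (2,7) 1 'b'
  6: (7,3) 3 'bcb'
  7: (3,8) 0 ''
  8: (8,4) 2 'cb'
  9: (4,0) 2 'cb'

n(n+1)/2 = 10·11/2 = 55
Σ LCP = 0 + 0 + 1 + 1 + 2 + 1 + 3 + 0 + 2 + 2 = 12
distinct = 55 − 12 = 43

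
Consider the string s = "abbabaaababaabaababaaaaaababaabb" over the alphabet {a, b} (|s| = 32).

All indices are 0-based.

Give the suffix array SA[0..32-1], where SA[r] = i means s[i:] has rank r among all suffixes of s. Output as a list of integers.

rank | idx | suffix
   0 |  19 | aaaaaababaabb
   1 |  20 | aaaaababaabb
   2 |  21 | aaaababaabb
   3 |   5 | aaababaabaababaaaaaababaabb
   4 |  22 | aaababaabb
   5 |  11 | aabaababaaaaaababaabb
   6 |  14 | aababaaaaaababaabb
   7 |   6 | aababaabaababaaaaaababaabb
   8 |  23 | aababaabb
   9 |  28 | aabb
  10 |  17 | abaaaaaababaabb
  11 |   3 | abaaababaabaababaaaaaababaabb
  12 |   9 | abaabaababaaaaaababaabb
  13 |  12 | abaababaaaaaababaabb
  14 |  26 | abaabb
  15 |  15 | ababaaaaaababaabb
  16 |   7 | ababaabaababaaaaaababaabb
  17 |  24 | ababaabb
  18 |  29 | abb
  19 |   0 | abbabaaababaabaababaaaaaababaabb
  20 |  31 | b
  21 |  18 | baaaaaababaabb
  22 |   4 | baaababaabaababaaaaaababaabb
  23 |  10 | baabaababaaaaaababaabb
  24 |  13 | baababaaaaaababaabb
  25 |  27 | baabb
  26 |  16 | babaaaaaababaabb
  27 |   2 | babaaababaabaababaaaaaababaabb
  28 |   8 | babaabaababaaaaaababaabb
  29 |  25 | babaabb
  30 |  30 | bb
  31 |   1 | bbabaaababaabaababaaaaaababaabb

[19, 20, 21, 5, 22, 11, 14, 6, 23, 28, 17, 3, 9, 12, 26, 15, 7, 24, 29, 0, 31, 18, 4, 10, 13, 27, 16, 2, 8, 25, 30, 1]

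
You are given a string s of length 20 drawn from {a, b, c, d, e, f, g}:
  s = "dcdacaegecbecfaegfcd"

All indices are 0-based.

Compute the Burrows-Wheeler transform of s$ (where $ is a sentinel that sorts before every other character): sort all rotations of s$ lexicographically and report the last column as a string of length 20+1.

ddcfcaefdecc$gbaacgee

rank  rotation               last
    0  $dcdacaegecbecfaegfcd  d
    1  acaegecbecfaegfcd$dcd  d
    2  aegecbecfaegfcd$dcdac  c
    3  aegfcd$dcdacaegecbecf  f
    4  becfaegfcd$dcdacaegec  c
    5  caegecbecfaegfcd$dcda  a
    6  cbecfaegfcd$dcdacaege  e
    7  cd$dcdacaegecbecfaegf  f
    8  cdacaegecbecfaegfcd$d  d
    9  cfaegfcd$dcdacaegecbe  e
   10  d$dcdacaegecbecfaegfc  c
   11  dacaegecbecfaegfcd$dc  c
   12  dcdacaegecbecfaegfcd$  $
   13  ecbecfaegfcd$dcdacaeg  g
   14  ecfaegfcd$dcdacaegecb  b
   15  egecbecfaegfcd$dcdaca  a
   16  egfcd$dcdacaegecbecfa  a
   17  faegfcd$dcdacaegecbec  c
   18  fcd$dcdacaegecbecfaeg  g
   19  gecbecfaegfcd$dcdacae  e
   20  gfcd$dcdacaegecbecfae  e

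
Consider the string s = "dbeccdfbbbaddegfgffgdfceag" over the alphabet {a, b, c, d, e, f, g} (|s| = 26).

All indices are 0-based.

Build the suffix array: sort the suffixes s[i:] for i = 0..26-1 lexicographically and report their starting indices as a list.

sorted suffixes:
  #0 SA[0]=10  'addegfgffgdfceag'
  #1 SA[1]=24  'ag'
  #2 SA[2]=9  'baddegfgffgdfceag'
  #3 SA[3]=8  'bbaddegfgffgdfceag'
  #4 SA[4]=7  'bbbaddegfgffgdfceag'
  #5 SA[5]=1  'beccdfbbbaddegfgffgdfceag'
  #6 SA[6]=3  'ccdfbbbaddegfgffgdfceag'
  #7 SA[7]=4  'cdfbbbaddegfgffgdfceag'
  #8 SA[8]=22  'ceag'
  #9 SA[9]=0  'dbeccdfbbbaddegfgffgdfceag'
  #10 SA[10]=11  'ddegfgffgdfceag'
  #11 SA[11]=12  'degfgffgdfceag'
  #12 SA[12]=5  'dfbbbaddegfgffgdfceag'
  #13 SA[13]=20  'dfceag'
  #14 SA[14]=23  'eag'
  #15 SA[15]=2  'eccdfbbbaddegfgffgdfceag'
  #16 SA[16]=13  'egfgffgdfceag'
  #17 SA[17]=6  'fbbbaddegfgffgdfceag'
  #18 SA[18]=21  'fceag'
  #19 SA[19]=17  'ffgdfceag'
  #20 SA[20]=18  'fgdfceag'
  #21 SA[21]=15  'fgffgdfceag'
  #22 SA[22]=25  'g'
  #23 SA[23]=19  'gdfceag'
  #24 SA[24]=16  'gffgdfceag'
  #25 SA[25]=14  'gfgffgdfceag'

[10, 24, 9, 8, 7, 1, 3, 4, 22, 0, 11, 12, 5, 20, 23, 2, 13, 6, 21, 17, 18, 15, 25, 19, 16, 14]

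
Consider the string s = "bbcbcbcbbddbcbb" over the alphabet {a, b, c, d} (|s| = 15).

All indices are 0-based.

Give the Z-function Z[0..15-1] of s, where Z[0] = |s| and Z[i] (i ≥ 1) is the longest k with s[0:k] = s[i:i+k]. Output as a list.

Z[0]=15
i=1: i≥r, start 0; Z[1]=1 scan→box=[1,2)
i=2: i≥r, start 0; Z[2]=0
i=3: i≥r, start 0; Z[3]=1 scan→box=[3,4)
i=4: i≥r, start 0; Z[4]=0
i=5: i≥r, start 0; Z[5]=1 scan→box=[5,6)
i=6: i≥r, start 0; Z[6]=0
i=7: i≥r, start 0; Z[7]=2 scan→box=[7,9)
i=8: min(r-i=1, Z[1]=1)=1; Z[8]=1
i=9: i≥r, start 0; Z[9]=0
i=10: i≥r, start 0; Z[10]=0
i=11: i≥r, start 0; Z[11]=1 scan→box=[11,12)
i=12: i≥r, start 0; Z[12]=0
i=13: i≥r, start 0; Z[13]=2 scan→box=[13,15)
i=14: min(r-i=1, Z[1]=1)=1; Z[14]=1

[15, 1, 0, 1, 0, 1, 0, 2, 1, 0, 0, 1, 0, 2, 1]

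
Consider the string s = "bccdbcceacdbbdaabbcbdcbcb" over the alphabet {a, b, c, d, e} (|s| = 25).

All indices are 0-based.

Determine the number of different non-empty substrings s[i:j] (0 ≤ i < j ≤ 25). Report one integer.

rank | idx | suffix
   0 |  14 | aabbcbdcbcb
   1 |  15 | abbcbdcbcb
   2 |   8 | acdbbdaabbcbdcbcb
   3 |  24 | b
   4 |  16 | bbcbdcbcb
   5 |  11 | bbdaabbcbdcbcb
   6 |  22 | bcb
   7 |  17 | bcbdcbcb
   8 |   0 | bccdbcceacdbbdaabbcbdcbcb
   9 |   4 | bcceacdbbdaabbcbdcbcb
  10 |  12 | bdaabbcbdcbcb
  11 |  19 | bdcbcb
  12 |  23 | cb
  13 |  21 | cbcb
  14 |  18 | cbdcbcb
  15 |   1 | ccdbcceacdbbdaabbcbdcbcb
  16 |   5 | cceacdbbdaabbcbdcbcb
  17 |   9 | cdbbdaabbcbdcbcb
  18 |   2 | cdbcceacdbbdaabbcbdcbcb
  19 |   6 | ceacdbbdaabbcbdcbcb
  20 |  13 | daabbcbdcbcb
  21 |  10 | dbbdaabbcbdcbcb
  22 |   3 | dbcceacdbbdaabbcbdcbcb
  23 |  20 | dcbcb
  24 |   7 | eacdbbdaabbcbdcbcb

SA = [14, 15, 8, 24, 16, 11, 22, 17, 0, 4, 12, 19, 23, 21, 18, 1, 5, 9, 2, 6, 13, 10, 3, 20, 7]
rank  pair      lcp
   1  s[14:],s[15:]  1  'a'
   2  s[15:],s[8:]  1  'a'
   3  s[8:],s[24:]  0  ''
   4  s[24:],s[16:]  1  'b'
   5  s[16:],s[11:]  2  'bb'
   6  s[11:],s[22:]  1  'b'
   7  s[22:],s[17:]  3  'bcb'
   8  s[17:],s[0:]  2  'bc'
   9  s[0:],s[4:]  3  'bcc'
  10  s[4:],s[12:]  1  'b'
  11  s[12:],s[19:]  2  'bd'
  12  s[19:],s[23:]  0  ''
  13  s[23:],s[21:]  2  'cb'
  14  s[21:],s[18:]  2  'cb'
  15  s[18:],s[1:]  1  'c'
  16  s[1:],s[5:]  2  'cc'
  17  s[5:],s[9:]  1  'c'
  18  s[9:],s[2:]  3  'cdb'
  19  s[2:],s[6:]  1  'c'
  20  s[6:],s[13:]  0  ''
  21  s[13:],s[10:]  1  'd'
  22  s[10:],s[3:]  2  'db'
  23  s[3:],s[20:]  1  'd'
  24  s[20:],s[7:]  0  ''

n(n+1)/2 = 25·26/2 = 325
Σ LCP = 0 + 1 + 1 + 0 + 1 + 2 + 1 + 3 + 2 + 3 + 1 + 2 + 0 + 2 + 2 + 1 + 2 + 1 + 3 + 1 + 0 + 1 + 2 + 1 + 0 = 33
distinct = 325 − 33 = 292

292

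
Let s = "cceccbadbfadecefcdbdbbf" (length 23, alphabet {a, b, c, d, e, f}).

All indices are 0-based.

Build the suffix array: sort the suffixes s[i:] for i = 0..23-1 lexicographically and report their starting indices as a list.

rank | idx | suffix
   0 |   6 | adbfadecefcdbdbbf
   1 |  10 | adecefcdbdbbf
   2 |   5 | badbfadecefcdbdbbf
   3 |  20 | bbf
   4 |  18 | bdbbf
   5 |  21 | bf
   6 |   8 | bfadecefcdbdbbf
   7 |   4 | cbadbfadecefcdbdbbf
   8 |   3 | ccbadbfadecefcdbdbbf
   9 |   0 | cceccbadbfadecefcdbdbbf
  10 |  16 | cdbdbbf
  11 |   1 | ceccbadbfadecefcdbdbbf
  12 |  13 | cefcdbdbbf
  13 |  19 | dbbf
  14 |  17 | dbdbbf
  15 |   7 | dbfadecefcdbdbbf
  16 |  11 | decefcdbdbbf
  17 |   2 | eccbadbfadecefcdbdbbf
  18 |  12 | ecefcdbdbbf
  19 |  14 | efcdbdbbf
  20 |  22 | f
  21 |   9 | fadecefcdbdbbf
  22 |  15 | fcdbdbbf

[6, 10, 5, 20, 18, 21, 8, 4, 3, 0, 16, 1, 13, 19, 17, 7, 11, 2, 12, 14, 22, 9, 15]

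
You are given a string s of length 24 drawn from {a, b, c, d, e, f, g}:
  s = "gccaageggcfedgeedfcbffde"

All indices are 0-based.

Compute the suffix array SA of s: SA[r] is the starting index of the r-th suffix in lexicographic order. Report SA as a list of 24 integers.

rank | idx | suffix
   0 |   3 | aageggcfedgeedfcbffde
   1 |   4 | ageggcfedgeedfcbffde
   2 |  19 | bffde
   3 |   2 | caageggcfedgeedfcbffde
   4 |  18 | cbffde
   5 |   1 | ccaageggcfedgeedfcbffde
   6 |   9 | cfedgeedfcbffde
   7 |  22 | de
   8 |  16 | dfcbffde
   9 |  12 | dgeedfcbffde
  10 |  23 | e
  11 |  15 | edfcbffde
  12 |  11 | edgeedfcbffde
  13 |  14 | eedfcbffde
  14 |   6 | eggcfedgeedfcbffde
  15 |  17 | fcbffde
  16 |  21 | fde
  17 |  10 | fedgeedfcbffde
  18 |  20 | ffde
  19 |   0 | gccaageggcfedgeedfcbffde
  20 |   8 | gcfedgeedfcbffde
  21 |  13 | geedfcbffde
  22 |   5 | geggcfedgeedfcbffde
  23 |   7 | ggcfedgeedfcbffde

[3, 4, 19, 2, 18, 1, 9, 22, 16, 12, 23, 15, 11, 14, 6, 17, 21, 10, 20, 0, 8, 13, 5, 7]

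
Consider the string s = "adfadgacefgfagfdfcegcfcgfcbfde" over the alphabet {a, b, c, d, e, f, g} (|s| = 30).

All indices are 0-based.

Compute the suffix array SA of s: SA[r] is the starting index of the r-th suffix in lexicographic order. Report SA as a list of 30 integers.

rank→(start, suffix):
  0 → (6, 'acefgfagfdfcegcfcgfcbfde')
  1 → (0, 'adfadgacefgfagfdfcegcfcgfcbfde')
  2 → (3, 'adgacefgfagfdfcegcfcgfcbfde')
  3 → (12, 'agfdfcegcfcgfcbfde')
  4 → (26, 'bfde')
  5 → (25, 'cbfde')
  6 → (7, 'cefgfagfdfcegcfcgfcbfde')
  7 → (17, 'cegcfcgfcbfde')
  8 → (20, 'cfcgfcbfde')
  9 → (22, 'cgfcbfde')
  10 → (28, 'de')
  11 → (1, 'dfadgacefgfagfdfcegcfcgfcbfde')
  12 → (15, 'dfcegcfcgfcbfde')
  13 → (4, 'dgacefgfagfdfcegcfcgfcbfde')
  14 → (29, 'e')
  15 → (8, 'efgfagfdfcegcfcgfcbfde')
  16 → (18, 'egcfcgfcbfde')
  17 → (2, 'fadgacefgfagfdfcegcfcgfcbfde')
  18 → (11, 'fagfdfcegcfcgfcbfde')
  19 → (24, 'fcbfde')
  20 → (16, 'fcegcfcgfcbfde')
  21 → (21, 'fcgfcbfde')
  22 → (27, 'fde')
  23 → (14, 'fdfcegcfcgfcbfde')
  24 → (9, 'fgfagfdfcegcfcgfcbfde')
  25 → (5, 'gacefgfagfdfcegcfcgfcbfde')
  26 → (19, 'gcfcgfcbfde')
  27 → (10, 'gfagfdfcegcfcgfcbfde')
  28 → (23, 'gfcbfde')
  29 → (13, 'gfdfcegcfcgfcbfde')

[6, 0, 3, 12, 26, 25, 7, 17, 20, 22, 28, 1, 15, 4, 29, 8, 18, 2, 11, 24, 16, 21, 27, 14, 9, 5, 19, 10, 23, 13]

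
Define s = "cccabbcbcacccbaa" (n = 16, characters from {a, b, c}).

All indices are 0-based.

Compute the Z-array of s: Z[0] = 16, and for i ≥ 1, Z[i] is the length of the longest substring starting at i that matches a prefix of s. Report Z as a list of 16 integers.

[16, 2, 1, 0, 0, 0, 1, 0, 1, 0, 3, 2, 1, 0, 0, 0]

Z[0]=16
i=1: i≥r, start 0; Z[1]=2 grow→box=[1,3)
i=2: min(r-i=1, Z[1]=2)=1; Z[2]=1
i=3: i≥r, start 0; Z[3]=0
i=4: i≥r, start 0; Z[4]=0
i=5: i≥r, start 0; Z[5]=0
i=6: i≥r, start 0; Z[6]=1 grow→box=[6,7)
i=7: i≥r, start 0; Z[7]=0
i=8: i≥r, start 0; Z[8]=1 grow→box=[8,9)
i=9: i≥r, start 0; Z[9]=0
i=10: i≥r, start 0; Z[10]=3 grow→box=[10,13)
i=11: min(r-i=2, Z[1]=2)=2; Z[11]=2
i=12: min(r-i=1, Z[2]=1)=1; Z[12]=1
i=13: i≥r, start 0; Z[13]=0
i=14: i≥r, start 0; Z[14]=0
i=15: i≥r, start 0; Z[15]=0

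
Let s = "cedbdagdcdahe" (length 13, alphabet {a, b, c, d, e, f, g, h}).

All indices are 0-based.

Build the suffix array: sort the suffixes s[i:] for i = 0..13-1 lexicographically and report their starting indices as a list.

rank→(start, suffix):
  0 → (5, 'agdcdahe')
  1 → (10, 'ahe')
  2 → (3, 'bdagdcdahe')
  3 → (8, 'cdahe')
  4 → (0, 'cedbdagdcdahe')
  5 → (4, 'dagdcdahe')
  6 → (9, 'dahe')
  7 → (2, 'dbdagdcdahe')
  8 → (7, 'dcdahe')
  9 → (12, 'e')
  10 → (1, 'edbdagdcdahe')
  11 → (6, 'gdcdahe')
  12 → (11, 'he')

[5, 10, 3, 8, 0, 4, 9, 2, 7, 12, 1, 6, 11]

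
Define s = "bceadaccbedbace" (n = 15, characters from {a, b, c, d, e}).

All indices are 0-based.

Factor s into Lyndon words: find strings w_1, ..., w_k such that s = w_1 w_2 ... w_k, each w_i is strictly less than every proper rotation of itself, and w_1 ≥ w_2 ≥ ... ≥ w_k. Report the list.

emit factor 1: 'bce' (i=0, period=3)
emit factor 2: 'ad' (i=3, period=2)
emit factor 3: 'accbedbace' (i=5, period=10)

["bce", "ad", "accbedbace"]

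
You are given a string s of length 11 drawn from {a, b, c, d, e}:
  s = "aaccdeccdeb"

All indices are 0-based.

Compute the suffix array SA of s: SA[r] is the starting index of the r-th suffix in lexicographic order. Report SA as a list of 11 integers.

sorted suffixes:
  #0 SA[0]=0  'aaccdeccdeb'
  #1 SA[1]=1  'accdeccdeb'
  #2 SA[2]=10  'b'
  #3 SA[3]=6  'ccdeb'
  #4 SA[4]=2  'ccdeccdeb'
  #5 SA[5]=7  'cdeb'
  #6 SA[6]=3  'cdeccdeb'
  #7 SA[7]=8  'deb'
  #8 SA[8]=4  'deccdeb'
  #9 SA[9]=9  'eb'
  #10 SA[10]=5  'eccdeb'

[0, 1, 10, 6, 2, 7, 3, 8, 4, 9, 5]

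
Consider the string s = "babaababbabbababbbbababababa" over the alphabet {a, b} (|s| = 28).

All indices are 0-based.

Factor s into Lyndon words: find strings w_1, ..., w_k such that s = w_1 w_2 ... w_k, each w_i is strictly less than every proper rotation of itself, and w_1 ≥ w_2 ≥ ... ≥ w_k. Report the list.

emit factor 1: 'b' (i=0, period=1)
emit factor 2: 'ab' (i=1, period=2)
emit factor 3: 'aababbabbababbbbabababab' (i=3, period=24)
emit factor 4: 'a' (i=27, period=1)

["b", "ab", "aababbabbababbbbabababab", "a"]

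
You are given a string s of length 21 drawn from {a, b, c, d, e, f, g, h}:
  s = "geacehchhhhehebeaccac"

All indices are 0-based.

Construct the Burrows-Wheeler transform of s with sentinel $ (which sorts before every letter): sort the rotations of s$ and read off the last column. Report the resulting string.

rank  rotation                last
    0  $geacehchhhhehebeaccac  c
    1  ac$geacehchhhhehebeacc  c
    2  accac$geacehchhhhehebe  e
    3  acehchhhhehebeaccac$ge  e
    4  beaccac$geacehchhhhehe  e
    5  c$geacehchhhhehebeacca  a
    6  cac$geacehchhhhehebeac  c
    7  ccac$geacehchhhhehebea  a
    8  cehchhhhehebeaccac$gea  a
    9  chhhhehebeaccac$geaceh  h
   10  eaccac$geacehchhhheheb  b
   11  eacehchhhhehebeaccac$g  g
   12  ebeaccac$geacehchhhheh  h
   13  ehchhhhehebeaccac$geac  c
   14  ehebeaccac$geacehchhhh  h
   15  geacehchhhhehebeaccac$  $
   16  hchhhhehebeaccac$geace  e
   17  hebeaccac$geacehchhhhe  e
   18  hehebeaccac$geacehchhh  h
   19  hhehebeaccac$geacehchh  h
   20  hhhehebeaccac$geacehch  h
   21  hhhhehebeaccac$geacehc  c

cceeeacaahbghch$eehhhc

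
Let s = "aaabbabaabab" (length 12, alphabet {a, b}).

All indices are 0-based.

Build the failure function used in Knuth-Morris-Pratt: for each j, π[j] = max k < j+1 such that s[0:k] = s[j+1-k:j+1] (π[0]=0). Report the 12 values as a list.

[0, 1, 2, 0, 0, 1, 0, 1, 2, 0, 1, 0]

π[0] = 0
j=1 s[j]='a': π[1]=1 (border 'a')
j=2 s[j]='a': π[2]=2 (border 'aa')
j=3 s[j]='b': k: 2→1→0; π[3]=0 (border '')
j=4 s[j]='b': π[4]=0 (border '')
j=5 s[j]='a': π[5]=1 (border 'a')
j=6 s[j]='b': k: 1→0; π[6]=0 (border '')
j=7 s[j]='a': π[7]=1 (border 'a')
j=8 s[j]='a': π[8]=2 (border 'aa')
j=9 s[j]='b': k: 2→1→0; π[9]=0 (border '')
j=10 s[j]='a': π[10]=1 (border 'a')
j=11 s[j]='b': k: 1→0; π[11]=0 (border '')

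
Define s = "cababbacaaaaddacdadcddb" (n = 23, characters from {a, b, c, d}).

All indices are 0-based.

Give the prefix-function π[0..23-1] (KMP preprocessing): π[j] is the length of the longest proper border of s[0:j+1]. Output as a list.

π[0] = 0
j=1 s[j]='a': π[1]=0 (border '')
j=2 s[j]='b': π[2]=0 (border '')
j=3 s[j]='a': π[3]=0 (border '')
j=4 s[j]='b': π[4]=0 (border '')
j=5 s[j]='b': π[5]=0 (border '')
j=6 s[j]='a': π[6]=0 (border '')
j=7 s[j]='c': π[7]=1 (border 'c')
j=8 s[j]='a': π[8]=2 (border 'ca')
j=9 s[j]='a': k: 2→0; π[9]=0 (border '')
j=10 s[j]='a': π[10]=0 (border '')
j=11 s[j]='a': π[11]=0 (border '')
j=12 s[j]='d': π[12]=0 (border '')
j=13 s[j]='d': π[13]=0 (border '')
j=14 s[j]='a': π[14]=0 (border '')
j=15 s[j]='c': π[15]=1 (border 'c')
j=16 s[j]='d': k: 1→0; π[16]=0 (border '')
j=17 s[j]='a': π[17]=0 (border '')
j=18 s[j]='d': π[18]=0 (border '')
j=19 s[j]='c': π[19]=1 (border 'c')
j=20 s[j]='d': k: 1→0; π[20]=0 (border '')
j=21 s[j]='d': π[21]=0 (border '')
j=22 s[j]='b': π[22]=0 (border '')

[0, 0, 0, 0, 0, 0, 0, 1, 2, 0, 0, 0, 0, 0, 0, 1, 0, 0, 0, 1, 0, 0, 0]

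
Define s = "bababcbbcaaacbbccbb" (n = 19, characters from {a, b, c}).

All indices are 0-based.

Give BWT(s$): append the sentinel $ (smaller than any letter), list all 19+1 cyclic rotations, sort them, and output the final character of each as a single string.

rank  rotation              last
    0  $bababcbbcaaacbbccbb  b
    1  aaacbbccbb$bababcbbc  c
    2  aacbbccbb$bababcbbca  a
    3  ababcbbcaaacbbccbb$b  b
    4  abcbbcaaacbbccbb$bab  b
    5  acbbccbb$bababcbbcaa  a
    6  b$bababcbbcaaacbbccb  b
    7  bababcbbcaaacbbccbb$  $
    8  babcbbcaaacbbccbb$ba  a
    9  bb$bababcbbcaaacbbcc  c
   10  bbcaaacbbccbb$bababc  c
   11  bbccbb$bababcbbcaaac  c
   12  bcaaacbbccbb$bababcb  b
   13  bcbbcaaacbbccbb$baba  a
   14  bccbb$bababcbbcaaacb  b
   15  caaacbbccbb$bababcbb  b
   16  cbb$bababcbbcaaacbbc  c
   17  cbbcaaacbbccbb$babab  b
   18  cbbccbb$bababcbbcaaa  a
   19  ccbb$bababcbbcaaacbb  b

bcabbab$acccbabbcbab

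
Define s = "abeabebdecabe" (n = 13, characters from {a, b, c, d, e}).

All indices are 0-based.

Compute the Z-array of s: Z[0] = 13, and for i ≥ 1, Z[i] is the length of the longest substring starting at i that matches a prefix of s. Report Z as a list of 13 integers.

Z[0]=13
i=1: fresh scan; Z[1]=0
i=2: fresh scan; Z[2]=0
i=3: fresh scan; Z[3]=3 grow→box=[3,6)
i=4: min(r-i=2, Z[1]=0)=0; Z[4]=0
i=5: min(r-i=1, Z[2]=0)=0; Z[5]=0
i=6: fresh scan; Z[6]=0
i=7: fresh scan; Z[7]=0
i=8: fresh scan; Z[8]=0
i=9: fresh scan; Z[9]=0
i=10: fresh scan; Z[10]=3 grow→box=[10,13)
i=11: min(r-i=2, Z[1]=0)=0; Z[11]=0
i=12: min(r-i=1, Z[2]=0)=0; Z[12]=0

[13, 0, 0, 3, 0, 0, 0, 0, 0, 0, 3, 0, 0]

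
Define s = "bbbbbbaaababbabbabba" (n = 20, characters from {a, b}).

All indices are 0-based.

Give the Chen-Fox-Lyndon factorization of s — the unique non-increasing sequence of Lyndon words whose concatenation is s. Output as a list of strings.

["b", "b", "b", "b", "b", "b", "aaababbabbabb", "a"]

emit factor 1: 'b' (i=0, period=1)
emit factor 2: 'b' (i=1, period=1)
emit factor 3: 'b' (i=2, period=1)
emit factor 4: 'b' (i=3, period=1)
emit factor 5: 'b' (i=4, period=1)
emit factor 6: 'b' (i=5, period=1)
emit factor 7: 'aaababbabbabb' (i=6, period=13)
emit factor 8: 'a' (i=19, period=1)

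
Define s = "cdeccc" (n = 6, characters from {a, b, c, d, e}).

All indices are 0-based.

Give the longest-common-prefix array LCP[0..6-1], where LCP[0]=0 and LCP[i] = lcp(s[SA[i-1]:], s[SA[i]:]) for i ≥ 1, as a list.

sorted suffixes:
  #0 SA[0]=5  'c'
  #1 SA[1]=4  'cc'
  #2 SA[2]=3  'ccc'
  #3 SA[3]=0  'cdeccc'
  #4 SA[4]=1  'deccc'
  #5 SA[5]=2  'eccc'

SA = [5, 4, 3, 0, 1, 2]
i: (SA[i-1],SA[i]) lcp shared
  1: (5,4) 1 'c'
  2: (4,3) 2 'cc'
  3: (3,0) 1 'c'
  4: (0,1) 0 ''
  5: (1,2) 0 ''

[0, 1, 2, 1, 0, 0]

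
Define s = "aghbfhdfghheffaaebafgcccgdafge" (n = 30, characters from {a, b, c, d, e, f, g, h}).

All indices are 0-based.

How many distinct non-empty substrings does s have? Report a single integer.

437

sorted suffixes:
  #0 SA[0]=14  'aaebafgcccgdafge'
  #1 SA[1]=15  'aebafgcccgdafge'
  #2 SA[2]=18  'afgcccgdafge'
  #3 SA[3]=26  'afge'
  #4 SA[4]=0  'aghbfhdfghheffaaebafgcccgdafge'
  #5 SA[5]=17  'bafgcccgdafge'
  #6 SA[6]=3  'bfhdfghheffaaebafgcccgdafge'
  #7 SA[7]=21  'cccgdafge'
  #8 SA[8]=22  'ccgdafge'
  #9 SA[9]=23  'cgdafge'
  #10 SA[10]=25  'dafge'
  #11 SA[11]=6  'dfghheffaaebafgcccgdafge'
  #12 SA[12]=29  'e'
  #13 SA[13]=16  'ebafgcccgdafge'
  #14 SA[14]=11  'effaaebafgcccgdafge'
  #15 SA[15]=13  'faaebafgcccgdafge'
  #16 SA[16]=12  'ffaaebafgcccgdafge'
  #17 SA[17]=19  'fgcccgdafge'
  #18 SA[18]=27  'fge'
  #19 SA[19]=7  'fghheffaaebafgcccgdafge'
  #20 SA[20]=4  'fhdfghheffaaebafgcccgdafge'
  #21 SA[21]=20  'gcccgdafge'
  #22 SA[22]=24  'gdafge'
  #23 SA[23]=28  'ge'
  #24 SA[24]=1  'ghbfhdfghheffaaebafgcccgdafge'
  #25 SA[25]=8  'ghheffaaebafgcccgdafge'
  #26 SA[26]=2  'hbfhdfghheffaaebafgcccgdafge'
  #27 SA[27]=5  'hdfghheffaaebafgcccgdafge'
  #28 SA[28]=10  'heffaaebafgcccgdafge'
  #29 SA[29]=9  'hheffaaebafgcccgdafge'

SA = [14, 15, 18, 26, 0, 17, 3, 21, 22, 23, 25, 6, 29, 16, 11, 13, 12, 19, 27, 7, 4, 20, 24, 28, 1, 8, 2, 5, 10, 9]
i: (SA[i-1],SA[i]) lcp shared
  1: (14,15) 1 'a'
  2: (15,18) 1 'a'
  3: (18,26) 3 'afg'
  4: (26,0) 1 'a'
  5: (0,17) 0 ''
  6: (17,3) 1 'b'
  7: (3,21) 0 ''
  8: (21,22) 2 'cc'
  9: (22,23) 1 'c'
  10: (23,25) 0 ''
  11: (25,6) 1 'd'
  12: (6,29) 0 ''
  13: (29,16) 1 'e'
  14: (16,11) 1 'e'
  15: (11,13) 0 ''
  16: (13,12) 1 'f'
  17: (12,19) 1 'f'
  18: (19,27) 2 'fg'
  19: (27,7) 2 'fg'
  20: (7,4) 1 'f'
  21: (4,20) 0 ''
  22: (20,24) 1 'g'
  23: (24,28) 1 'g'
  24: (28,1) 1 'g'
  25: (1,8) 2 'gh'
  26: (8,2) 0 ''
  27: (2,5) 1 'h'
  28: (5,10) 1 'h'
  29: (10,9) 1 'h'

n(n+1)/2 = 30·31/2 = 465
Σ LCP = 0 + 1 + 1 + 3 + 1 + 0 + 1 + 0 + 2 + 1 + 0 + 1 + 0 + 1 + 1 + 0 + 1 + 1 + 2 + 2 + 1 + 0 + 1 + 1 + 1 + 2 + 0 + 1 + 1 + 1 = 28
distinct = 465 − 28 = 437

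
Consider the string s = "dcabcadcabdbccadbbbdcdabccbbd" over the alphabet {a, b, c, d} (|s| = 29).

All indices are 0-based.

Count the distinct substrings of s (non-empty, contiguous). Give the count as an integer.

sorted suffixes:
  #0 SA[0]=2  'abcadcabdbccadbbbdcdabccbbd'
  #1 SA[1]=22  'abccbbd'
  #2 SA[2]=8  'abdbccadbbbdcdabccbbd'
  #3 SA[3]=14  'adbbbdcdabccbbd'
  #4 SA[4]=5  'adcabdbccadbbbdcdabccbbd'
  #5 SA[5]=16  'bbbdcdabccbbd'
  #6 SA[6]=26  'bbd'
  #7 SA[7]=17  'bbdcdabccbbd'
  #8 SA[8]=3  'bcadcabdbccadbbbdcdabccbbd'
  #9 SA[9]=11  'bccadbbbdcdabccbbd'
  #10 SA[10]=23  'bccbbd'
  #11 SA[11]=27  'bd'
  #12 SA[12]=9  'bdbccadbbbdcdabccbbd'
  #13 SA[13]=18  'bdcdabccbbd'
  #14 SA[14]=1  'cabcadcabdbccadbbbdcdabccbbd'
  #15 SA[15]=7  'cabdbccadbbbdcdabccbbd'
  #16 SA[16]=13  'cadbbbdcdabccbbd'
  #17 SA[17]=4  'cadcabdbccadbbbdcdabccbbd'
  #18 SA[18]=25  'cbbd'
  #19 SA[19]=12  'ccadbbbdcdabccbbd'
  #20 SA[20]=24  'ccbbd'
  #21 SA[21]=20  'cdabccbbd'
  #22 SA[22]=28  'd'
  #23 SA[23]=21  'dabccbbd'
  #24 SA[24]=15  'dbbbdcdabccbbd'
  #25 SA[25]=10  'dbccadbbbdcdabccbbd'
  #26 SA[26]=0  'dcabcadcabdbccadbbbdcdabccbbd'
  #27 SA[27]=6  'dcabdbccadbbbdcdabccbbd'
  #28 SA[28]=19  'dcdabccbbd'

SA = [2, 22, 8, 14, 5, 16, 26, 17, 3, 11, 23, 27, 9, 18, 1, 7, 13, 4, 25, 12, 24, 20, 28, 21, 15, 10, 0, 6, 19]
rank  pair      lcp
   1  s[2:],s[22:]  3  'abc'
   2  s[22:],s[8:]  2  'ab'
   3  s[8:],s[14:]  1  'a'
   4  s[14:],s[5:]  2  'ad'
   5  s[5:],s[16:]  0  ''
   6  s[16:],s[26:]  2  'bb'
   7  s[26:],s[17:]  3  'bbd'
   8  s[17:],s[3:]  1  'b'
   9  s[3:],s[11:]  2  'bc'
  10  s[11:],s[23:]  3  'bcc'
  11  s[23:],s[27:]  1  'b'
  12  s[27:],s[9:]  2  'bd'
  13  s[9:],s[18:]  2  'bd'
  14  s[18:],s[1:]  0  ''
  15  s[1:],s[7:]  3  'cab'
  16  s[7:],s[13:]  2  'ca'
  17  s[13:],s[4:]  3  'cad'
  18  s[4:],s[25:]  1  'c'
  19  s[25:],s[12:]  1  'c'
  20  s[12:],s[24:]  2  'cc'
  21  s[24:],s[20:]  1  'c'
  22  s[20:],s[28:]  0  ''
  23  s[28:],s[21:]  1  'd'
  24  s[21:],s[15:]  1  'd'
  25  s[15:],s[10:]  2  'db'
  26  s[10:],s[0:]  1  'd'
  27  s[0:],s[6:]  4  'dcab'
  28  s[6:],s[19:]  2  'dc'

n(n+1)/2 = 29·30/2 = 435
Σ LCP = 0 + 3 + 2 + 1 + 2 + 0 + 2 + 3 + 1 + 2 + 3 + 1 + 2 + 2 + 0 + 3 + 2 + 3 + 1 + 1 + 2 + 1 + 0 + 1 + 1 + 2 + 1 + 4 + 2 = 48
distinct = 435 − 48 = 387

387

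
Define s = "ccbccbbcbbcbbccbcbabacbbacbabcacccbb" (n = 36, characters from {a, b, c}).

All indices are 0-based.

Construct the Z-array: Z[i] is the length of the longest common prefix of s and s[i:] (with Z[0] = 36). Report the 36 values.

[36, 1, 0, 3, 1, 0, 0, 1, 0, 0, 1, 0, 0, 4, 1, 0, 1, 0, 0, 0, 0, 1, 0, 0, 0, 1, 0, 0, 0, 1, 0, 2, 3, 1, 0, 0]

Z[0]=36
i=1: fresh scan; Z[1]=1 scan→box=[1,2)
i=2: fresh scan; Z[2]=0
i=3: fresh scan; Z[3]=3 scan→box=[3,6)
i=4: min(r-i=2, Z[1]=1)=1; Z[4]=1
i=5: min(r-i=1, Z[2]=0)=0; Z[5]=0
i=6: fresh scan; Z[6]=0
i=7: fresh scan; Z[7]=1 scan→box=[7,8)
i=8: fresh scan; Z[8]=0
i=9: fresh scan; Z[9]=0
i=10: fresh scan; Z[10]=1 scan→box=[10,11)
i=11: fresh scan; Z[11]=0
i=12: fresh scan; Z[12]=0
i=13: fresh scan; Z[13]=4 scan→box=[13,17)
i=14: min(r-i=3, Z[1]=1)=1; Z[14]=1
i=15: min(r-i=2, Z[2]=0)=0; Z[15]=0
i=16: min(r-i=1, Z[3]=3)=1; Z[16]=1
i=17: fresh scan; Z[17]=0
i=18: fresh scan; Z[18]=0
i=19: fresh scan; Z[19]=0
i=20: fresh scan; Z[20]=0
i=21: fresh scan; Z[21]=1 scan→box=[21,22)
i=22: fresh scan; Z[22]=0
i=23: fresh scan; Z[23]=0
i=24: fresh scan; Z[24]=0
i=25: fresh scan; Z[25]=1 scan→box=[25,26)
i=26: fresh scan; Z[26]=0
i=27: fresh scan; Z[27]=0
i=28: fresh scan; Z[28]=0
i=29: fresh scan; Z[29]=1 scan→box=[29,30)
i=30: fresh scan; Z[30]=0
i=31: fresh scan; Z[31]=2 scan→box=[31,33)
i=32: min(r-i=1, Z[1]=1)=1; Z[32]=3 scan→box=[32,35)
i=33: min(r-i=2, Z[1]=1)=1; Z[33]=1
i=34: min(r-i=1, Z[2]=0)=0; Z[34]=0
i=35: fresh scan; Z[35]=0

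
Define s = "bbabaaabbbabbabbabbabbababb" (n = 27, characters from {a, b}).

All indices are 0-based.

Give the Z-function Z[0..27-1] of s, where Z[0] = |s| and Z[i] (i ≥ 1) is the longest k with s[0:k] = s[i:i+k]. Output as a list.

Z[0]=27
i=1: i≥r, start 0; Z[1]=1 grow→box=[1,2)
i=2: i≥r, start 0; Z[2]=0
i=3: i≥r, start 0; Z[3]=1 grow→box=[3,4)
i=4: i≥r, start 0; Z[4]=0
i=5: i≥r, start 0; Z[5]=0
i=6: i≥r, start 0; Z[6]=0
i=7: i≥r, start 0; Z[7]=2 grow→box=[7,9)
i=8: min(r-i=1, Z[1]=1)=1; Z[8]=4 grow→box=[8,12)
i=9: min(r-i=3, Z[1]=1)=1; Z[9]=1
i=10: min(r-i=2, Z[2]=0)=0; Z[10]=0
i=11: min(r-i=1, Z[3]=1)=1; Z[11]=4 grow→box=[11,15)
i=12: min(r-i=3, Z[1]=1)=1; Z[12]=1
i=13: min(r-i=2, Z[2]=0)=0; Z[13]=0
i=14: min(r-i=1, Z[3]=1)=1; Z[14]=4 grow→box=[14,18)
i=15: min(r-i=3, Z[1]=1)=1; Z[15]=1
i=16: min(r-i=2, Z[2]=0)=0; Z[16]=0
i=17: min(r-i=1, Z[3]=1)=1; Z[17]=4 grow→box=[17,21)
i=18: min(r-i=3, Z[1]=1)=1; Z[18]=1
i=19: min(r-i=2, Z[2]=0)=0; Z[19]=0
i=20: min(r-i=1, Z[3]=1)=1; Z[20]=5 grow→box=[20,25)
i=21: min(r-i=4, Z[1]=1)=1; Z[21]=1
i=22: min(r-i=3, Z[2]=0)=0; Z[22]=0
i=23: min(r-i=2, Z[3]=1)=1; Z[23]=1
i=24: min(r-i=1, Z[4]=0)=0; Z[24]=0
i=25: i≥r, start 0; Z[25]=2 grow→box=[25,27)
i=26: min(r-i=1, Z[1]=1)=1; Z[26]=1

[27, 1, 0, 1, 0, 0, 0, 2, 4, 1, 0, 4, 1, 0, 4, 1, 0, 4, 1, 0, 5, 1, 0, 1, 0, 2, 1]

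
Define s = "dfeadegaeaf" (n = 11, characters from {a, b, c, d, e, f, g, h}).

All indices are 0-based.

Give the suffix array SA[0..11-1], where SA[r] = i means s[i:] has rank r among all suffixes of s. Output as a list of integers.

rank | idx | suffix
   0 |   3 | adegaeaf
   1 |   7 | aeaf
   2 |   9 | af
   3 |   4 | degaeaf
   4 |   0 | dfeadegaeaf
   5 |   2 | eadegaeaf
   6 |   8 | eaf
   7 |   5 | egaeaf
   8 |  10 | f
   9 |   1 | feadegaeaf
  10 |   6 | gaeaf

[3, 7, 9, 4, 0, 2, 8, 5, 10, 1, 6]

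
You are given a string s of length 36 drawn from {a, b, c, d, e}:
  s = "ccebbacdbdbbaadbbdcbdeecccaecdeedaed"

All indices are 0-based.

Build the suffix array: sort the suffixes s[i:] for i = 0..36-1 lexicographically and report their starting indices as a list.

[12, 5, 13, 26, 33, 11, 4, 10, 3, 15, 8, 16, 19, 25, 18, 24, 23, 0, 6, 28, 1, 35, 32, 9, 14, 7, 17, 20, 29, 2, 22, 27, 34, 31, 21, 30]

rank→(start, suffix):
  0 → (12, 'aadbbdcbdeecccaecdeedaed')
  1 → (5, 'acdbdbbaadbbdcbdeecccaecdeedaed')
  2 → (13, 'adbbdcbdeecccaecdeedaed')
  3 → (26, 'aecdeedaed')
  4 → (33, 'aed')
  5 → (11, 'baadbbdcbdeecccaecdeedaed')
  6 → (4, 'bacdbdbbaadbbdcbdeecccaecdeedaed')
  7 → (10, 'bbaadbbdcbdeecccaecdeedaed')
  8 → (3, 'bbacdbdbbaadbbdcbdeecccaecdeedaed')
  9 → (15, 'bbdcbdeecccaecdeedaed')
  10 → (8, 'bdbbaadbbdcbdeecccaecdeedaed')
  11 → (16, 'bdcbdeecccaecdeedaed')
  12 → (19, 'bdeecccaecdeedaed')
  13 → (25, 'caecdeedaed')
  14 → (18, 'cbdeecccaecdeedaed')
  15 → (24, 'ccaecdeedaed')
  16 → (23, 'cccaecdeedaed')
  17 → (0, 'ccebbacdbdbbaadbbdcbdeecccaecdeedaed')
  18 → (6, 'cdbdbbaadbbdcbdeecccaecdeedaed')
  19 → (28, 'cdeedaed')
  20 → (1, 'cebbacdbdbbaadbbdcbdeecccaecdeedaed')
  21 → (35, 'd')
  22 → (32, 'daed')
  23 → (9, 'dbbaadbbdcbdeecccaecdeedaed')
  24 → (14, 'dbbdcbdeecccaecdeedaed')
  25 → (7, 'dbdbbaadbbdcbdeecccaecdeedaed')
  26 → (17, 'dcbdeecccaecdeedaed')
  27 → (20, 'deecccaecdeedaed')
  28 → (29, 'deedaed')
  29 → (2, 'ebbacdbdbbaadbbdcbdeecccaecdeedaed')
  30 → (22, 'ecccaecdeedaed')
  31 → (27, 'ecdeedaed')
  32 → (34, 'ed')
  33 → (31, 'edaed')
  34 → (21, 'eecccaecdeedaed')
  35 → (30, 'eedaed')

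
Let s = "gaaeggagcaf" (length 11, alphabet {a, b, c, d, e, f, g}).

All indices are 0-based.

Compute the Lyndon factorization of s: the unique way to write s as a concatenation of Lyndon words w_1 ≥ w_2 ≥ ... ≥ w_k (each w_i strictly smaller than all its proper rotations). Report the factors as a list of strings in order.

emit factor 1: 'g' (i=0, period=1)
emit factor 2: 'aaeggagcaf' (i=1, period=10)

["g", "aaeggagcaf"]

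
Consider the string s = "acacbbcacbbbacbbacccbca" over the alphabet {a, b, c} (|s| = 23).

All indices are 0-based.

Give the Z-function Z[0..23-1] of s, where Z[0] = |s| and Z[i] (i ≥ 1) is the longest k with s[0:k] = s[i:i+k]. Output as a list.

Z[0]=23
i=1: i≥r, start 0; Z[1]=0
i=2: i≥r, start 0; Z[2]=2 scan→box=[2,4)
i=3: min(r-i=1, Z[1]=0)=0; Z[3]=0
i=4: i≥r, start 0; Z[4]=0
i=5: i≥r, start 0; Z[5]=0
i=6: i≥r, start 0; Z[6]=0
i=7: i≥r, start 0; Z[7]=2 scan→box=[7,9)
i=8: min(r-i=1, Z[1]=0)=0; Z[8]=0
i=9: i≥r, start 0; Z[9]=0
i=10: i≥r, start 0; Z[10]=0
i=11: i≥r, start 0; Z[11]=0
i=12: i≥r, start 0; Z[12]=2 scan→box=[12,14)
i=13: min(r-i=1, Z[1]=0)=0; Z[13]=0
i=14: i≥r, start 0; Z[14]=0
i=15: i≥r, start 0; Z[15]=0
i=16: i≥r, start 0; Z[16]=2 scan→box=[16,18)
i=17: min(r-i=1, Z[1]=0)=0; Z[17]=0
i=18: i≥r, start 0; Z[18]=0
i=19: i≥r, start 0; Z[19]=0
i=20: i≥r, start 0; Z[20]=0
i=21: i≥r, start 0; Z[21]=0
i=22: i≥r, start 0; Z[22]=1 scan→box=[22,23)

[23, 0, 2, 0, 0, 0, 0, 2, 0, 0, 0, 0, 2, 0, 0, 0, 2, 0, 0, 0, 0, 0, 1]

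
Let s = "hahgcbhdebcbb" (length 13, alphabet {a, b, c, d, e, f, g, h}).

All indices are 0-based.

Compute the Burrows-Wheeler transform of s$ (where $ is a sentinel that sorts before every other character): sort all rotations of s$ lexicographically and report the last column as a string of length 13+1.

rank  rotation        last
    0  $hahgcbhdebcbb  b
    1  ahgcbhdebcbb$h  h
    2  b$hahgcbhdebcb  b
    3  bb$hahgcbhdebc  c
    4  bcbb$hahgcbhde  e
    5  bhdebcbb$hahgc  c
    6  cbb$hahgcbhdeb  b
    7  cbhdebcbb$hahg  g
    8  debcbb$hahgcbh  h
    9  ebcbb$hahgcbhd  d
   10  gcbhdebcbb$hah  h
   11  hahgcbhdebcbb$  $
   12  hdebcbb$hahgcb  b
   13  hgcbhdebcbb$ha  a

bhbcecbghdh$ba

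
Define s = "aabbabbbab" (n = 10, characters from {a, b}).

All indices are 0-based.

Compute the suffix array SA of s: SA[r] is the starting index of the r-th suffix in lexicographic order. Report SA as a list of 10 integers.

[0, 8, 1, 4, 9, 7, 3, 6, 2, 5]

sorted suffixes:
  #0 SA[0]=0  'aabbabbbab'
  #1 SA[1]=8  'ab'
  #2 SA[2]=1  'abbabbbab'
  #3 SA[3]=4  'abbbab'
  #4 SA[4]=9  'b'
  #5 SA[5]=7  'bab'
  #6 SA[6]=3  'babbbab'
  #7 SA[7]=6  'bbab'
  #8 SA[8]=2  'bbabbbab'
  #9 SA[9]=5  'bbbab'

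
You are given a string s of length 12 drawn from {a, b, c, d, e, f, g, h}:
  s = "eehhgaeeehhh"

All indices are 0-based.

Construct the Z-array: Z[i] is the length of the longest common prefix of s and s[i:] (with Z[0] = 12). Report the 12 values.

Z[0]=12
i=1: outside box; Z[1]=1 scan→box=[1,2)
i=2: outside box; Z[2]=0
i=3: outside box; Z[3]=0
i=4: outside box; Z[4]=0
i=5: outside box; Z[5]=0
i=6: outside box; Z[6]=2 scan→box=[6,8)
i=7: min(r-i=1, Z[1]=1)=1; Z[7]=4 scan→box=[7,11)
i=8: min(r-i=3, Z[1]=1)=1; Z[8]=1
i=9: min(r-i=2, Z[2]=0)=0; Z[9]=0
i=10: min(r-i=1, Z[3]=0)=0; Z[10]=0
i=11: outside box; Z[11]=0

[12, 1, 0, 0, 0, 0, 2, 4, 1, 0, 0, 0]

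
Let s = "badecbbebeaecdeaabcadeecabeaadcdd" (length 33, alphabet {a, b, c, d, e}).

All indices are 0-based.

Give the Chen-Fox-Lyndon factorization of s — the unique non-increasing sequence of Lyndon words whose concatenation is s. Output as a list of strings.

["b", "adecbbebeaecde", "aabcadeecabeaadcdd"]

emit factor 1: 'b' (i=0, period=1)
emit factor 2: 'adecbbebeaecde' (i=1, period=14)
emit factor 3: 'aabcadeecabeaadcdd' (i=15, period=18)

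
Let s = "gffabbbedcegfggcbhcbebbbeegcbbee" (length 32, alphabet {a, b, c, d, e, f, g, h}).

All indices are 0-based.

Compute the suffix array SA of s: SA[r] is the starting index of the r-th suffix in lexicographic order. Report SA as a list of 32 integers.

[3, 4, 21, 5, 28, 22, 19, 6, 29, 23, 16, 27, 18, 15, 9, 8, 31, 20, 7, 30, 24, 25, 10, 2, 1, 12, 26, 14, 0, 11, 13, 17]

sorted suffixes:
  #0 SA[0]=3  'abbbedcegfggcbhcbebbbeegcbbee'
  #1 SA[1]=4  'bbbedcegfggcbhcbebbbeegcbbee'
  #2 SA[2]=21  'bbbeegcbbee'
  #3 SA[3]=5  'bbedcegfggcbhcbebbbeegcbbee'
  #4 SA[4]=28  'bbee'
  #5 SA[5]=22  'bbeegcbbee'
  #6 SA[6]=19  'bebbbeegcbbee'
  #7 SA[7]=6  'bedcegfggcbhcbebbbeegcbbee'
  #8 SA[8]=29  'bee'
  #9 SA[9]=23  'beegcbbee'
  #10 SA[10]=16  'bhcbebbbeegcbbee'
  #11 SA[11]=27  'cbbee'
  #12 SA[12]=18  'cbebbbeegcbbee'
  #13 SA[13]=15  'cbhcbebbbeegcbbee'
  #14 SA[14]=9  'cegfggcbhcbebbbeegcbbee'
  #15 SA[15]=8  'dcegfggcbhcbebbbeegcbbee'
  #16 SA[16]=31  'e'
  #17 SA[17]=20  'ebbbeegcbbee'
  #18 SA[18]=7  'edcegfggcbhcbebbbeegcbbee'
  #19 SA[19]=30  'ee'
  #20 SA[20]=24  'eegcbbee'
  #21 SA[21]=25  'egcbbee'
  #22 SA[22]=10  'egfggcbhcbebbbeegcbbee'
  #23 SA[23]=2  'fabbbedcegfggcbhcbebbbeegcbbee'
  #24 SA[24]=1  'ffabbbedcegfggcbhcbebbbeegcbbee'
  #25 SA[25]=12  'fggcbhcbebbbeegcbbee'
  #26 SA[26]=26  'gcbbee'
  #27 SA[27]=14  'gcbhcbebbbeegcbbee'
  #28 SA[28]=0  'gffabbbedcegfggcbhcbebbbeegcbbee'
  #29 SA[29]=11  'gfggcbhcbebbbeegcbbee'
  #30 SA[30]=13  'ggcbhcbebbbeegcbbee'
  #31 SA[31]=17  'hcbebbbeegcbbee'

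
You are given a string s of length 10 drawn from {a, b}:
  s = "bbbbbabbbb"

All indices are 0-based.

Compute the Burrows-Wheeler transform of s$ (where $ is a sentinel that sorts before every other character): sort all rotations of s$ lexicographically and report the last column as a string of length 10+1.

bbbbbbbbab$

rank  rotation     last
    0  $bbbbbabbbb  b
    1  abbbb$bbbbb  b
    2  b$bbbbbabbb  b
    3  babbbb$bbbb  b
    4  bb$bbbbbabb  b
    5  bbabbbb$bbb  b
    6  bbb$bbbbbab  b
    7  bbbabbbb$bb  b
    8  bbbb$bbbbba  a
    9  bbbbabbbb$b  b
   10  bbbbbabbbb$  $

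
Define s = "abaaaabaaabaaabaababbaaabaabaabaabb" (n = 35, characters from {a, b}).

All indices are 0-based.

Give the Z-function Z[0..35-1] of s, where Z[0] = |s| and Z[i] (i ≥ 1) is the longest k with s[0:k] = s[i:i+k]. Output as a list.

Z[0]=35
i=1: outside box; Z[1]=0
i=2: outside box; Z[2]=1 extend→box=[2,3)
i=3: outside box; Z[3]=1 extend→box=[3,4)
i=4: outside box; Z[4]=1 extend→box=[4,5)
i=5: outside box; Z[5]=5 extend→box=[5,10)
i=6: min(r-i=4, Z[1]=0)=0; Z[6]=0
i=7: min(r-i=3, Z[2]=1)=1; Z[7]=1
i=8: min(r-i=2, Z[3]=1)=1; Z[8]=1
i=9: min(r-i=1, Z[4]=1)=1; Z[9]=5 extend→box=[9,14)
i=10: min(r-i=4, Z[1]=0)=0; Z[10]=0
i=11: min(r-i=3, Z[2]=1)=1; Z[11]=1
i=12: min(r-i=2, Z[3]=1)=1; Z[12]=1
i=13: min(r-i=1, Z[4]=1)=1; Z[13]=4 extend→box=[13,17)
i=14: min(r-i=3, Z[1]=0)=0; Z[14]=0
i=15: min(r-i=2, Z[2]=1)=1; Z[15]=1
i=16: min(r-i=1, Z[3]=1)=1; Z[16]=3 extend→box=[16,19)
i=17: min(r-i=2, Z[1]=0)=0; Z[17]=0
i=18: min(r-i=1, Z[2]=1)=1; Z[18]=2 extend→box=[18,20)
i=19: min(r-i=1, Z[1]=0)=0; Z[19]=0
i=20: outside box; Z[20]=0
i=21: outside box; Z[21]=1 extend→box=[21,22)
i=22: outside box; Z[22]=1 extend→box=[22,23)
i=23: outside box; Z[23]=4 extend→box=[23,27)
i=24: min(r-i=3, Z[1]=0)=0; Z[24]=0
i=25: min(r-i=2, Z[2]=1)=1; Z[25]=1
i=26: min(r-i=1, Z[3]=1)=1; Z[26]=4 extend→box=[26,30)
i=27: min(r-i=3, Z[1]=0)=0; Z[27]=0
i=28: min(r-i=2, Z[2]=1)=1; Z[28]=1
i=29: min(r-i=1, Z[3]=1)=1; Z[29]=4 extend→box=[29,33)
i=30: min(r-i=3, Z[1]=0)=0; Z[30]=0
i=31: min(r-i=2, Z[2]=1)=1; Z[31]=1
i=32: min(r-i=1, Z[3]=1)=1; Z[32]=2 extend→box=[32,34)
i=33: min(r-i=1, Z[1]=0)=0; Z[33]=0
i=34: outside box; Z[34]=0

[35, 0, 1, 1, 1, 5, 0, 1, 1, 5, 0, 1, 1, 4, 0, 1, 3, 0, 2, 0, 0, 1, 1, 4, 0, 1, 4, 0, 1, 4, 0, 1, 2, 0, 0]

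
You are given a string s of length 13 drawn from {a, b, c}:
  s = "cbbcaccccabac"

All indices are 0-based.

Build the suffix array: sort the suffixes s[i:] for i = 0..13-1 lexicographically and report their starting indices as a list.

[9, 11, 4, 10, 1, 2, 12, 8, 3, 0, 7, 6, 5]

sorted suffixes:
  #0 SA[0]=9  'abac'
  #1 SA[1]=11  'ac'
  #2 SA[2]=4  'accccabac'
  #3 SA[3]=10  'bac'
  #4 SA[4]=1  'bbcaccccabac'
  #5 SA[5]=2  'bcaccccabac'
  #6 SA[6]=12  'c'
  #7 SA[7]=8  'cabac'
  #8 SA[8]=3  'caccccabac'
  #9 SA[9]=0  'cbbcaccccabac'
  #10 SA[10]=7  'ccabac'
  #11 SA[11]=6  'cccabac'
  #12 SA[12]=5  'ccccabac'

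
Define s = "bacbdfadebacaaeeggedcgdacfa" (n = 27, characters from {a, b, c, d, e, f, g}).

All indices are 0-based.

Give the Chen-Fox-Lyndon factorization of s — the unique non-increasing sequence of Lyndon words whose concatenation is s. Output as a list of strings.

["b", "acbdfadeb", "ac", "aaeeggedcgdacf", "a"]

emit factor 1: 'b' (i=0, period=1)
emit factor 2: 'acbdfadeb' (i=1, period=9)
emit factor 3: 'ac' (i=10, period=2)
emit factor 4: 'aaeeggedcgdacf' (i=12, period=14)
emit factor 5: 'a' (i=26, period=1)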